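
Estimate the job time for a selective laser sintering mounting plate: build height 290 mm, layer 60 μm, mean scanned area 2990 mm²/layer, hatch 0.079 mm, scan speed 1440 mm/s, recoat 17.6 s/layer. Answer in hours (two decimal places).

58.93 hours

Layer count = ceil(290 / 0.06) = 4834.
Per-layer scan distance = 2990 / 0.079 = 37848.1 mm.
Laser time per layer: 37848.1 / 1440 → 26.2834 s.
Time per layer: 26.2834 + 17.6 → 43.8834 s.
Build time = 4834 × 43.8834 = 212132.3556 s = 58.93 hours.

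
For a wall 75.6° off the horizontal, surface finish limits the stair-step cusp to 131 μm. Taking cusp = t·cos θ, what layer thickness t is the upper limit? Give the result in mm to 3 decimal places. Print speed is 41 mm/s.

cos(75.6°) = 0.2487; t_max = 0.131/0.2487 = 0.527 mm.

0.527 mm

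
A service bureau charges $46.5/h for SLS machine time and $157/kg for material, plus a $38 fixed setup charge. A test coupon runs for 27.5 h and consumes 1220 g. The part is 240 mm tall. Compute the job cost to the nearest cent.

$1508.29

Machine-time cost = 46.5 × 27.5, so $1278.75.
Material charge = 157 × 1220/1000 = $191.54.
Adding setup: 1278.75 + 191.54 + 38 → $1508.29.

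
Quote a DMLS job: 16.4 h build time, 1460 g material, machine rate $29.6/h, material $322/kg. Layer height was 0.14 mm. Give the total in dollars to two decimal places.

$955.56

Machine-time cost = 29.6 × 16.4 = $485.44.
Material charge: 322 × 1460/1000 → $470.12.
Job cost: 485.44 + 470.12 = $955.56.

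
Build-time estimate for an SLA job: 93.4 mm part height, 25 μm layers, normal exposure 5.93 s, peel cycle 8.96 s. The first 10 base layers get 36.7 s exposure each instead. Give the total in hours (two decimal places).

Layer count = ceil(93.4 / 0.025) = 3736.
Base layers = 10 × (36.7 + 8.96), so 456.6 s.
Remaining layers = 3726 × (5.93 + 8.96), so 55480.14 s.
Sum: 456.6 + 55480.14 = 55936.74 s → 15.54 hours.

15.54 hours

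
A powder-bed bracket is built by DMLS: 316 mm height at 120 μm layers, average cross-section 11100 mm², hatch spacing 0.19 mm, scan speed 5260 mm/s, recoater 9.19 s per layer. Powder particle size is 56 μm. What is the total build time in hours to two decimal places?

Number of layers: 316 / 0.12 → 2634 (rounded up).
Scan path per layer: 11100 / 0.19 → 58421.1 mm.
Per-layer scan time: 58421.1 / 5260 → 11.1067 s.
Layer cycle: 11.1067 + 9.19 → 20.2967 s.
Build time = 2634 × 20.2967 = 53461.5078 s = 14.85 hours.

14.85 hours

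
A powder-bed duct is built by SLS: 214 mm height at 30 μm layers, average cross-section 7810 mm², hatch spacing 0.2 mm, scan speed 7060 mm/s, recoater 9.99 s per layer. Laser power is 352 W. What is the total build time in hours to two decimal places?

Layer count = ceil(214 / 0.03) = 7134.
Scan path per layer = 7810 / 0.2, so 39050 mm.
Laser time per layer = 39050 / 7060, so 5.5312 s.
Layer cycle = 5.5312 + 9.99, so 15.5212 s.
Build time = 7134 × 15.5212 = 110728.2408 s = 30.76 hours.

30.76 hours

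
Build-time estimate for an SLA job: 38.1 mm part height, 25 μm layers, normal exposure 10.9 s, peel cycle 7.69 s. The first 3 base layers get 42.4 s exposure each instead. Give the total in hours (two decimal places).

Layer count = ceil(38.1 / 0.025) = 1524.
Burn-in layers: 3 × (42.4 + 7.69) → 150.27 s.
Normal layers: 1521 × (10.9 + 7.69) → 28275.39 s.
Total = 150.27 + 28275.39 = 28425.66 s = 7.90 hours.

7.90 hours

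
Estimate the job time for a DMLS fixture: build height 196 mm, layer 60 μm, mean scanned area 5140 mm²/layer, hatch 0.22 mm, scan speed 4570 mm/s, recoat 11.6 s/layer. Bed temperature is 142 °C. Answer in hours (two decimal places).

15.17 hours

Layers = ⌈196/0.06⌉ = 3267.
Scan path per layer = 5140 / 0.22, so 23363.6 mm.
Per-layer scan time: 23363.6 / 4570 → 5.1124 s.
Layer cycle = 5.1124 + 11.6 = 16.7124 s.
Build time = 3267 × 16.7124 = 54599.4108 s = 15.17 hours.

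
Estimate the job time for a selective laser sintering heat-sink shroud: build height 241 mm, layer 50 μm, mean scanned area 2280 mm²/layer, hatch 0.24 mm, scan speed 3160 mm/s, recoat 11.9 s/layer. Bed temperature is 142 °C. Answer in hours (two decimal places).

19.96 hours

Layers = ⌈241/0.05⌉ = 4820.
Hatch length per layer = 2280 / 0.24 = 9500 mm.
Laser time per layer: 9500 / 3160 → 3.0063 s.
Per-layer time = 3.0063 + 11.9, so 14.9063 s.
Total: 4820 × 14.9063 s = 71848.366 s → 19.96 hours.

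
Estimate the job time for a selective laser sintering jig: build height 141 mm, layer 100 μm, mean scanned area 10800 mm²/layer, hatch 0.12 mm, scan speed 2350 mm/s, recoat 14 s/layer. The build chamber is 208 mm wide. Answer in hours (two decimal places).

Number of layers: 141 / 0.1 → 1410 (rounded up).
Hatch length per layer: 10800 / 0.12 → 90000 mm.
Laser time per layer: 90000 / 2350 → 38.2979 s.
Time per layer = 38.2979 + 14 = 52.2979 s.
Build time = 1410 × 52.2979 = 73740.039 s = 20.48 hours.

20.48 hours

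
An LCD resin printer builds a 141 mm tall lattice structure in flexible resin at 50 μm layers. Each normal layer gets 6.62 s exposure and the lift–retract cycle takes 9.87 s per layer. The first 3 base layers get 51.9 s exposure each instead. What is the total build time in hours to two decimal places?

Layers = ⌈141/0.05⌉ = 2820.
Base layers = 3 × (51.9 + 9.87), so 185.31 s.
Remaining layers = 2817 × (6.62 + 9.87), so 46452.33 s.
Sum: 185.31 + 46452.33 = 46637.64 s → 12.95 hours.

12.95 hours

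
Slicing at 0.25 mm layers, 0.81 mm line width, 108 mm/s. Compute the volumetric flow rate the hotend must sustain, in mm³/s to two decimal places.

21.87

Extrusion cross-section: 0.25 × 0.81 → 0.2025 mm².
Volumetric flow = 108 × 0.2025 = 21.87 mm³/s.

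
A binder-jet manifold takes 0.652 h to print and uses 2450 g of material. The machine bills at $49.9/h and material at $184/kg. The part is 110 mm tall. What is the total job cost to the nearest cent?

$483.33

Machine cost = 49.9 × 0.652, so $32.5348.
Material charge: 184 × 2450/1000 → $450.80.
Total = 32.5348 + 450.80 = 483.3348 ≈ $483.33.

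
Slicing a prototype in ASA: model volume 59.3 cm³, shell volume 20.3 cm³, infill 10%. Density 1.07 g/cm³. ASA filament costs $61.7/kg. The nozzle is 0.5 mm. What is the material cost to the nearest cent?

$1.60

Interior volume = 59.3 − 20.3, so 39 cm³.
Infill volume: 0.10 × 39 → 3.9 cm³.
Total extruded = 20.3 + 3.9, so 24.2 cm³.
Mass: 24.2 × 1.07 → 25.894 g.
Cost = 25.894 g / 1000 × $61.7/kg = $1.60.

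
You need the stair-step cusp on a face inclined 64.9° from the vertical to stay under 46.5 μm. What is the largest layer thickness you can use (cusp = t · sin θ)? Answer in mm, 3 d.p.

Layer height = cusp / sin(64.9°) = 0.0465 / 0.9056 = 0.051 mm.

0.051 mm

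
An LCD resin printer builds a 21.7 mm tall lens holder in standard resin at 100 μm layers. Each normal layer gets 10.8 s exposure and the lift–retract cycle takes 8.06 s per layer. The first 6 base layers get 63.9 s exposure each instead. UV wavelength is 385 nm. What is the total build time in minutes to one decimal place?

73.5 minutes

Layer count = ceil(21.7 / 0.1) = 217.
Base layers: 6 × (63.9 + 8.06) → 431.76 s.
Normal layers: 211 × (10.8 + 8.06) → 3979.46 s.
Sum: 431.76 + 3979.46 = 4411.22 s → 73.5 minutes.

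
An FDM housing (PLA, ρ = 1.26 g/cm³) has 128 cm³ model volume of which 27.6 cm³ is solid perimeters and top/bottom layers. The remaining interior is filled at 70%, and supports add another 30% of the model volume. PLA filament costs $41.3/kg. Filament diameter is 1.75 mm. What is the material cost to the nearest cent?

$7.09

Infill region = 128 − 27.6, so 100.4 cm³.
Infill volume: 0.70 × 100.4 → 70.28 cm³.
Support = 0.30 × 128, so 38.4 cm³.
Total extruded: 27.6 + 70.28 + 38.4 → 136.28 cm³.
Mass: 136.28 × 1.26 → 171.7128 g.
At $41.3/kg: 171.7128/1000 × 41.3 = $7.09.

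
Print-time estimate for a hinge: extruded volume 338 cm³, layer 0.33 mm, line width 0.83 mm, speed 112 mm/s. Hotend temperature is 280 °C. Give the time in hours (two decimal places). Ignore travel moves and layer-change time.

3.06 hours

Bead cross-section = 0.33 × 0.83 = 0.2739 mm².
Toolpath length = 338 cm³ / 0.2739 mm² = 338000 / 0.2739 = 1234027 mm.
Extrusion time = 1234027 / 112 = 11018.1 s.
That's 11018.1 s → 3.06 hours.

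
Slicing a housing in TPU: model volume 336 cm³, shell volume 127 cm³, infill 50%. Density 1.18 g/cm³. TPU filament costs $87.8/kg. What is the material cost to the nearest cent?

Volume inside the shell: 336 − 127 → 209 cm³.
Infill volume = 0.50 × 209, so 104.5 cm³.
Total printed volume = 127 + 104.5 = 231.5 cm³.
Mass = 231.5 × 1.18, so 273.17 g.
At $87.8/kg: 273.17/1000 × 87.8 = $23.98.

$23.98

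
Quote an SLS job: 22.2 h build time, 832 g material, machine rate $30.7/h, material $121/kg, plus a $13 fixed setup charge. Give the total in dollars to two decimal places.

$795.21

Machine cost = 30.7 × 22.2, so $681.54.
Material cost: 121 × 832/1000 → $100.672.
Total = 681.54 + 100.672 + 13 = 795.212 ≈ $795.21.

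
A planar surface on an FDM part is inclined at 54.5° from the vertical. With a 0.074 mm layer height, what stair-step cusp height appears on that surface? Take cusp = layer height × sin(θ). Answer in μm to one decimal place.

h_c = t·sin θ = 0.074 × 0.8141 = 0.060243 mm (60.2 μm).

60.2 μm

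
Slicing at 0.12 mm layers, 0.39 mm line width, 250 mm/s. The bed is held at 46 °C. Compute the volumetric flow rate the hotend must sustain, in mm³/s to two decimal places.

A = 0.12 × 0.39 = 0.0468 mm².
Volumetric flow = 250 × 0.0468 = 11.70 mm³/s.

11.70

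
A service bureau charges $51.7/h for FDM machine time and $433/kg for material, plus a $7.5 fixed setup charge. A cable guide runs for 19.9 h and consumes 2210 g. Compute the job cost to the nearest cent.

Machine-time cost = 51.7 × 19.9, so $1028.83.
Material charge: 433 × 2210/1000 → $956.93.
Adding setup: 1028.83 + 956.93 + 7.5 → $1993.26.

$1993.26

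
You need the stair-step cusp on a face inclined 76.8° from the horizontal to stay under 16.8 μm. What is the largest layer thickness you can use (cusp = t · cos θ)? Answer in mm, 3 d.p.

cos(76.8°) = 0.2284; t_max = 0.0168/0.2284 = 0.074 mm.

0.074 mm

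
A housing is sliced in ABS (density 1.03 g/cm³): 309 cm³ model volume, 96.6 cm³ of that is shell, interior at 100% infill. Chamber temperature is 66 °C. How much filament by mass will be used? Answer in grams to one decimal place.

Infill region: 309 − 96.6 → 212.4 cm³.
Infill deposited: 1.00 × 212.4 → 212.4 cm³.
Total printed volume: 96.6 + 212.4 → 309 cm³.
Mass = 309 × 1.03 = 318.27 g.

318.3 g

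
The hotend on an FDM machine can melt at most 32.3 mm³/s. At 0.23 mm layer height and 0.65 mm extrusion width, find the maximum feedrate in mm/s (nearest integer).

Bead cross-section = 0.23 × 0.65 = 0.1495 mm².
v_max = Q/A = 32.3/0.1495 = 216.05 mm/s → 216 mm/s.

216 mm/s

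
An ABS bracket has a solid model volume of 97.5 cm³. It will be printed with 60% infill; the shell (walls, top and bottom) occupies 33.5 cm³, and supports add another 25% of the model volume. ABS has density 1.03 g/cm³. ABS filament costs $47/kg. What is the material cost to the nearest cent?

Interior volume = 97.5 − 33.5, so 64 cm³.
Deposited infill: 0.60 × 64 → 38.4 cm³.
Support: 0.25 × 97.5 → 24.375 cm³.
Total printed volume = 33.5 + 38.4 + 24.375 = 96.275 cm³.
Mass = 96.275 × 1.03, so 99.16325 g.
Cost = 99.16325 g / 1000 × $47/kg = $4.66.

$4.66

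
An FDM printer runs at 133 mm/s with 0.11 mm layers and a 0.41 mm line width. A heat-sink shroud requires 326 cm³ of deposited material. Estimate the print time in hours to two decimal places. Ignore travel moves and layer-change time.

Line area: 0.11 × 0.41 → 0.0451 mm².
Path length: 326000 mm³ / 0.0451 mm² → 7228381.4 mm.
Extrusion time = 7228381.4 / 133, so 54348.7 s.
In the requested units: 54348.7 s = 15.10 hours.

15.10 hours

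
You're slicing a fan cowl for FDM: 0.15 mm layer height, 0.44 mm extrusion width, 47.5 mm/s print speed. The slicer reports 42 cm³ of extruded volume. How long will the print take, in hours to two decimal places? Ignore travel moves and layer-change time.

3.72 hours

Extrusion cross-section = 0.15 × 0.44 = 0.066 mm².
Toolpath length = 42 cm³ / 0.066 mm² = 42000 / 0.066 = 636363.6 mm.
Time extruding: 636363.6 / 47.5 → 13397.1 s.
That's 13397.1 s → 3.72 hours.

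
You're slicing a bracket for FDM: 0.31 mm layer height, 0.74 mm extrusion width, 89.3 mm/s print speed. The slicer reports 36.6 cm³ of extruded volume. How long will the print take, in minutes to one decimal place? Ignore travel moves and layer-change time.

29.8 minutes

Bead cross-section: 0.31 × 0.74 → 0.2294 mm².
Toolpath length = 36.6 cm³ / 0.2294 mm² = 36600 / 0.2294 = 159546.6 mm.
Extrusion time = 159546.6 / 89.3, so 1786.6 s.
That's 1786.6 s → 29.8 minutes.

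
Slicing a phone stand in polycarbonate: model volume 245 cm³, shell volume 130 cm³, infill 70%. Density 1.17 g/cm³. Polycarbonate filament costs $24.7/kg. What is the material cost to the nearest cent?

Infill region: 245 − 130 → 115 cm³.
Deposited infill: 0.70 × 115 → 80.5 cm³.
Total printed volume: 130 + 80.5 → 210.5 cm³.
Mass = 210.5 × 1.17, so 246.285 g.
At $24.7/kg: 246.285/1000 × 24.7 = $6.08.

$6.08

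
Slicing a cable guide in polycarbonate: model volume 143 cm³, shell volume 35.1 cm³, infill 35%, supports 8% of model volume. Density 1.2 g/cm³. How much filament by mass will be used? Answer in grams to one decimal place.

Interior volume: 143 − 35.1 → 107.9 cm³.
Infill deposited: 0.35 × 107.9 → 37.765 cm³.
Support = 0.08 × 143, so 11.44 cm³.
Deposited volume: 35.1 + 37.765 + 11.44 → 84.305 cm³.
Mass = 84.305 × 1.2 = 101.166 g.

101.2 g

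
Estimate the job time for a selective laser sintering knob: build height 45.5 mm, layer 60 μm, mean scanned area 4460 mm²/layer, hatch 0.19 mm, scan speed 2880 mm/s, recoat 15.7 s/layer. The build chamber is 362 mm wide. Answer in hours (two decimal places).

5.03 hours

Layer count = ceil(45.5 / 0.06) = 759.
Hatch length per layer = 4460 / 0.19 = 23473.7 mm.
Laser time per layer = 23473.7 / 2880 = 8.1506 s.
Time per layer = 8.1506 + 15.7, so 23.8506 s.
Total: 759 × 23.8506 s = 18102.6054 s → 5.03 hours.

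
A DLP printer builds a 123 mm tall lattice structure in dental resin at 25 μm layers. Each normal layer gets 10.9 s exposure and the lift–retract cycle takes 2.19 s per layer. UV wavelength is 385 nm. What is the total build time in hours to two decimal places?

Layer count = ceil(123 / 0.025) = 4920.
Each layer takes = 10.9 + 2.19 = 13.09 s.
Build time: 4920 × 13.09 s = 64402.8 s, i.e. 17.89 hours.

17.89 hours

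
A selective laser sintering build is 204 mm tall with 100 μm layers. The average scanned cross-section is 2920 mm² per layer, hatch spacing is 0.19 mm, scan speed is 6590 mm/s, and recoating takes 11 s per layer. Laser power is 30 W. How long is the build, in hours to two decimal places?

Layer count = ceil(204 / 0.1) = 2040.
Per-layer scan distance = 2920 / 0.19 = 15368.4 mm.
Per-layer scan time: 15368.4 / 6590 → 2.3321 s.
Per-layer time: 2.3321 + 11 → 13.3321 s.
Build time = 2040 × 13.3321 = 27197.484 s = 7.55 hours.

7.55 hours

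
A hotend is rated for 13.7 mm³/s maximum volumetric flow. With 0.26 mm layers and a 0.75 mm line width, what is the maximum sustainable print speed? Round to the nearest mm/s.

70 mm/s

Bead cross-section = 0.26 × 0.75, so 0.195 mm².
v_max = Q/A = 13.7/0.195 = 70.26 mm/s → 70 mm/s.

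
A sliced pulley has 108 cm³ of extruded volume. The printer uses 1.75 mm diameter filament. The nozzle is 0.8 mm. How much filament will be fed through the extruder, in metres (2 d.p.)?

44.90 m

Filament cross-section = π × (1.75/2)² = 2.4053 mm².
Length = 108 cm³ / 2.4053 mm² = 108000 / 2.4053 = 44900.84 mm = 44.90 m.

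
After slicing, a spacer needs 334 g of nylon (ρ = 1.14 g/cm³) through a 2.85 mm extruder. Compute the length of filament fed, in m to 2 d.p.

45.93 m

Extruded volume: 334/1.14 = 292.9825 cm³ (292982.5 mm³).
Cross-section of 2.85 mm filament: π·(2.85/2)² = 6.3794 mm².
Length = 292982.5 / 6.3794 = 45926.34 mm = 45.93 m.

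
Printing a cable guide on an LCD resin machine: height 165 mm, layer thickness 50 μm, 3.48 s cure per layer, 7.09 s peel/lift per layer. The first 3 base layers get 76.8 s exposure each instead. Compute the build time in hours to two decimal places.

9.75 hours

Number of layers: 165 / 0.05 → 3300 (rounded up).
Base layers = 3 × (76.8 + 7.09), so 251.67 s.
Remaining layers: 3297 × (3.48 + 7.09) → 34849.29 s.
Total = 251.67 + 34849.29 = 35100.96 s = 9.75 hours.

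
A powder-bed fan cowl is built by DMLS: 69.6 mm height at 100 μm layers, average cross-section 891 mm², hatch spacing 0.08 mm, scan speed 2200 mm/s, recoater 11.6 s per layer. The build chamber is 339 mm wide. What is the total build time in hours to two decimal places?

Layers = ⌈69.6/0.1⌉ = 696.
Hatch length per layer = 891 / 0.08, so 11137.5 mm.
Scan time per layer: 11137.5 / 2200 → 5.0625 s.
Layer cycle = 5.0625 + 11.6 = 16.6625 s.
Total: 696 × 16.6625 s = 11597.1 s → 3.22 hours.

3.22 hours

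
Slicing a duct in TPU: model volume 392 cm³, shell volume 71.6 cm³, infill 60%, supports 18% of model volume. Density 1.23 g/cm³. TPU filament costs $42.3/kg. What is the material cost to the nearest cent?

Interior volume: 392 − 71.6 → 320.4 cm³.
Infill deposited: 0.60 × 320.4 → 192.24 cm³.
Support = 0.18 × 392, so 70.56 cm³.
Deposited volume = 71.6 + 192.24 + 70.56 = 334.4 cm³.
Mass = 334.4 × 1.23 = 411.312 g.
Cost = 411.312 g / 1000 × $42.3/kg = $17.40.

$17.40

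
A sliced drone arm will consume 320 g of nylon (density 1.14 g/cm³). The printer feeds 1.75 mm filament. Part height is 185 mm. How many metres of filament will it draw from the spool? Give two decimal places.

116.70 m

Volume = 320 g / 1.14 g·cm⁻³ = 280.7018 cm³ = 280701.8 mm³.
A = π r² = π × 0.875² = 2.4053 mm².
Length = 280701.8 / 2.4053 = 116701.37 mm = 116.70 m.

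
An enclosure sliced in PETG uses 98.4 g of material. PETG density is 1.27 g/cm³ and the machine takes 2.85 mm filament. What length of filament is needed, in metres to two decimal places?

12.15 m

Volume = 98.4 g / 1.27 g·cm⁻³ = 77.4803 cm³ = 77480.3 mm³.
Cross-section of 2.85 mm filament: π·(2.85/2)² = 6.3794 mm².
L = V/A = 77480.3/6.3794 = 12145.39 mm → 12.15 m.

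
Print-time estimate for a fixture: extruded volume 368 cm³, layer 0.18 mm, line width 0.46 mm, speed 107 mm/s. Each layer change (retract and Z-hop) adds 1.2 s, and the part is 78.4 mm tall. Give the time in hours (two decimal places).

Extrusion cross-section = 0.18 × 0.46, so 0.0828 mm².
Path length: 368000 mm³ / 0.0828 mm² → 4444444.4 mm.
Extrusion time: 4444444.4 / 107 → 41536.9 s.
Number of layers: 78.4 / 0.18 → 436 (rounded up).
Z-hop total = 436 × 1.2 = 523.2 s.
Total = 41536.9 + 523.2 = 42060.1 s = 11.68 hours.

11.68 hours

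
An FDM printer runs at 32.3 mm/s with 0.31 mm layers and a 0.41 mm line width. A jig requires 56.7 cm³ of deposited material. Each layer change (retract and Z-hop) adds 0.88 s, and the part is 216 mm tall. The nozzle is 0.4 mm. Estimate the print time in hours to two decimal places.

Extrusion cross-section: 0.31 × 0.41 → 0.1271 mm².
Total extruded path = 56700/0.1271 = 446105.4 mm.
Print-move time: 446105.4 / 32.3 → 13811.3 s.
Layer count = ceil(216 / 0.31) = 697.
Non-print overhead = 697 × 0.88, so 613.36 s.
Total = 13811.3 + 613.36 = 14424.66 s = 4.01 hours.

4.01 hours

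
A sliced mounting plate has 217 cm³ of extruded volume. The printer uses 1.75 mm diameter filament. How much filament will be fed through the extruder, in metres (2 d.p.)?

90.22 m

Filament cross-section = π × (1.75/2)² = 2.4053 mm².
L = 217000 mm³ / 2.4053 mm² = 90217.44 mm, i.e. 90.22 m.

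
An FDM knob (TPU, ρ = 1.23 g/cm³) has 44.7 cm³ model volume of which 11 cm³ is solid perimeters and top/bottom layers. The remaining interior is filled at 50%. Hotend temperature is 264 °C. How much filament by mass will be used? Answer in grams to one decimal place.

Infill region = 44.7 − 11 = 33.7 cm³.
Deposited infill = 0.50 × 33.7 = 16.85 cm³.
Total extruded: 11 + 16.85 → 27.85 cm³.
Mass = 27.85 × 1.23 = 34.2555 g.

34.3 g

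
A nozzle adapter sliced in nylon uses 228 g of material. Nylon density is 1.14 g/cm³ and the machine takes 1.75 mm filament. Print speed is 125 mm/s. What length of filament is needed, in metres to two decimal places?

Volume = 228 g / 1.14 g·cm⁻³ = 200 cm³ = 200000 mm³.
A = π r² = π × 0.875² = 2.4053 mm².
L = V/A = 200000/2.4053 = 83149.71 mm → 83.15 m.

83.15 m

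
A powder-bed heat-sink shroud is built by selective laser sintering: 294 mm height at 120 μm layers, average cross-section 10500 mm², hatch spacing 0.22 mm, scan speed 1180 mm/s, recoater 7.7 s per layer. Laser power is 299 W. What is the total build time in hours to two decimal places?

32.77 hours

Layer count = ceil(294 / 0.12) = 2450.
Scan path per layer: 10500 / 0.22 → 47727.3 mm.
Scan time per layer: 47727.3 / 1180 → 40.4469 s.
Per-layer time = 40.4469 + 7.7 = 48.1469 s.
Total: 2450 × 48.1469 s = 117959.905 s → 32.77 hours.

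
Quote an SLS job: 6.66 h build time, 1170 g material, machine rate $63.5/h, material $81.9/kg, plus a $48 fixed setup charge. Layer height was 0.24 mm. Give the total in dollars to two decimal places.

$566.73

Machine-time cost = 63.5 × 6.66, so $422.91.
Feedstock cost: 81.9 × 1170/1000 → $95.823.
Adding setup: 422.91 + 95.823 + 48 → 566.733 ≈ $566.73.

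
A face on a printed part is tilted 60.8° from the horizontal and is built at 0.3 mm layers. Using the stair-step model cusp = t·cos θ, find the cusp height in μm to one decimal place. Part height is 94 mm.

Cusp = layer height × cos(60.8°) = 0.3 × 0.4879 = 0.14637 mm = 146.4 μm.

146.4 μm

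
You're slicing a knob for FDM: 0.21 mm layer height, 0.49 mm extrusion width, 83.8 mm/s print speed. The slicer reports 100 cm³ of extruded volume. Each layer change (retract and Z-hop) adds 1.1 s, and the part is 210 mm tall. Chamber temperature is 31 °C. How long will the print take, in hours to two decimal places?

Bead cross-section: 0.21 × 0.49 → 0.1029 mm².
Path length: 100000 mm³ / 0.1029 mm² → 971817.3 mm.
Time extruding = 971817.3 / 83.8, so 11596.9 s.
Layer count = ceil(210 / 0.21) = 1000.
Z-hop total: 1000 × 1.1 → 1100 s.
Total = 11596.9 + 1100 = 12696.9 s = 3.53 hours.

3.53 hours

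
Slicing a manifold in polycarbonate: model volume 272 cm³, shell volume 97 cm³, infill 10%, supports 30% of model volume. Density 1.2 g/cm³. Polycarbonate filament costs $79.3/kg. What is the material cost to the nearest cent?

$18.66

Interior volume: 272 − 97 → 175 cm³.
Deposited infill = 0.10 × 175, so 17.5 cm³.
Support: 0.30 × 272 → 81.6 cm³.
Deposited volume = 97 + 17.5 + 81.6, so 196.1 cm³.
Mass: 196.1 × 1.2 → 235.32 g.
At $79.3/kg: 235.32/1000 × 79.3 = $18.66.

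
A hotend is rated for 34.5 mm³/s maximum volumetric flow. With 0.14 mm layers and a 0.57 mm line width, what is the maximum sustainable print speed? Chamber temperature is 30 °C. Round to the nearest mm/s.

432 mm/s

A = 0.14 × 0.57, so 0.0798 mm².
v_max = Q/A = 34.5/0.0798 = 432.33 mm/s → 432 mm/s.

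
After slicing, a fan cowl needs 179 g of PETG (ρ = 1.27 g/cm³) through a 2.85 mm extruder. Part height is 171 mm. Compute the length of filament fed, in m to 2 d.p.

Extruded volume: 179/1.27 = 140.9449 cm³ (140944.9 mm³).
Filament cross-section = π × (2.85/2)² = 6.3794 mm².
L = V/A = 140944.9/6.3794 = 22093.75 mm → 22.09 m.

22.09 m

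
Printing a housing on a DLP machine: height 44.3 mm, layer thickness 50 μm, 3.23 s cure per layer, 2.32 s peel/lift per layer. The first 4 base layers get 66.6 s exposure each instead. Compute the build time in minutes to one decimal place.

Layers = ⌈44.3/0.05⌉ = 886.
Burn-in layers = 4 × (66.6 + 2.32) = 275.68 s.
Normal layers = 882 × (3.23 + 2.32), so 4895.1 s.
Total = 275.68 + 4895.1 = 5170.78 s = 86.2 minutes.

86.2 minutes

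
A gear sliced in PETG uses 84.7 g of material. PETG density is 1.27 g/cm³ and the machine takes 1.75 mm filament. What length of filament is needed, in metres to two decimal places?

Extruded volume: 84.7/1.27 = 66.6929 cm³ (66692.9 mm³).
A = π r² = π × 0.875² = 2.4053 mm².
L = V/A = 66692.9/2.4053 = 27727.48 mm → 27.73 m.

27.73 m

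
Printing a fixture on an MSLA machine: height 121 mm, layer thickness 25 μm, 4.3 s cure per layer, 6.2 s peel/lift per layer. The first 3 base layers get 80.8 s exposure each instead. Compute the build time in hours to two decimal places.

Number of layers: 121 / 0.025 → 4840 (rounded up).
Bottom layers = 3 × (80.8 + 6.2), so 261 s.
Regular layers: 4837 × (4.3 + 6.2) → 50788.5 s.
Total = 261 + 50788.5 = 51049.5 s = 14.18 hours.

14.18 hours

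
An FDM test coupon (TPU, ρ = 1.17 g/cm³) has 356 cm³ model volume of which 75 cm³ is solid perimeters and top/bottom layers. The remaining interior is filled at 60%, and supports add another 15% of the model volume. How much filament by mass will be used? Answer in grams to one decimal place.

Interior volume = 356 − 75, so 281 cm³.
Infill volume = 0.60 × 281 = 168.6 cm³.
Support = 0.15 × 356, so 53.4 cm³.
Total printed volume = 75 + 168.6 + 53.4 = 297 cm³.
Mass: 297 × 1.17 → 347.49 g.

347.5 g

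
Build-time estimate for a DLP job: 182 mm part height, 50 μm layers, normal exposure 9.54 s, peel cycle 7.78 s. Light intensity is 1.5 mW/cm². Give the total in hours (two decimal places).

17.51 hours

Layers = ⌈182/0.05⌉ = 3640.
Each layer takes = 9.54 + 7.78, so 17.32 s.
Build time: 3640 × 17.32 s = 63044.8 s, i.e. 17.51 hours.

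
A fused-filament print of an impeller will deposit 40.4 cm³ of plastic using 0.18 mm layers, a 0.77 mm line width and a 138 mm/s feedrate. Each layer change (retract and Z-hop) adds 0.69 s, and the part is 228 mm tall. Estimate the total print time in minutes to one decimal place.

Bead cross-section = 0.18 × 0.77 = 0.1386 mm².
Toolpath length = 40.4 cm³ / 0.1386 mm² = 40400 / 0.1386 = 291486.3 mm.
Print-move time = 291486.3 / 138, so 2112.2 s.
Layers = ⌈228/0.18⌉ = 1267.
Non-print overhead = 1267 × 0.69 = 874.23 s.
Total = 2112.2 + 874.23 = 2986.43 s = 49.8 minutes.

49.8 minutes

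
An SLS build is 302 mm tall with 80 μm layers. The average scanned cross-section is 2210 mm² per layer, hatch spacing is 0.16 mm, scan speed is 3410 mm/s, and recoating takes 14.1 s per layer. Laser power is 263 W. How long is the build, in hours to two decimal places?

19.03 hours

Number of layers: 302 / 0.08 → 3775 (rounded up).
Per-layer scan distance: 2210 / 0.16 → 13812.5 mm.
Scan time per layer = 13812.5 / 3410, so 4.0506 s.
Layer cycle = 4.0506 + 14.1 = 18.1506 s.
Build time = 3775 × 18.1506 = 68518.515 s = 19.03 hours.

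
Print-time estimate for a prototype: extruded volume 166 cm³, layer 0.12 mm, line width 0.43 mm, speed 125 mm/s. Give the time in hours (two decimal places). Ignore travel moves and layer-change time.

7.15 hours

Bead cross-section = 0.12 × 0.43, so 0.0516 mm².
Toolpath length = 166 cm³ / 0.0516 mm² = 166000 / 0.0516 = 3217054.3 mm.
Print-move time: 3217054.3 / 125 → 25736.4 s.
In the requested units: 25736.4 s = 7.15 hours.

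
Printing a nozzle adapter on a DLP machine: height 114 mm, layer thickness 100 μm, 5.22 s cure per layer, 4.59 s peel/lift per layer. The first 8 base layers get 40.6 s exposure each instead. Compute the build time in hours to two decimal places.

Layers = ⌈114/0.1⌉ = 1140.
Burn-in layers = 8 × (40.6 + 4.59), so 361.52 s.
Normal layers = 1132 × (5.22 + 4.59), so 11104.92 s.
Total = 361.52 + 11104.92 = 11466.44 s = 3.19 hours.

3.19 hours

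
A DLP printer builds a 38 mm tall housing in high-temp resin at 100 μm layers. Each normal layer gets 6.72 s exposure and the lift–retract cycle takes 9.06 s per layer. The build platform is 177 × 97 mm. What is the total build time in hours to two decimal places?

1.67 hours

Layer count = ceil(38 / 0.1) = 380.
Each layer takes = 6.72 + 9.06 = 15.78 s.
Build time: 380 × 15.78 s = 5996.4 s, i.e. 1.67 hours.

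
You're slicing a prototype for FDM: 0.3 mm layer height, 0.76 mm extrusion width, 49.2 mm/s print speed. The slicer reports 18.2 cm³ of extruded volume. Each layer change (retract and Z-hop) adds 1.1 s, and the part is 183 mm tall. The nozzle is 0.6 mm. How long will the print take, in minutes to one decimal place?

Bead cross-section = 0.3 × 0.76, so 0.228 mm².
Toolpath length = 18.2 cm³ / 0.228 mm² = 18200 / 0.228 = 79824.6 mm.
Print-move time = 79824.6 / 49.2 = 1622.5 s.
Layers = ⌈183/0.3⌉ = 610.
Z-hop total = 610 × 1.1 = 671 s.
Altogether 1622.5 + 671 = 2293.5 s, i.e. 38.2 minutes.

38.2 minutes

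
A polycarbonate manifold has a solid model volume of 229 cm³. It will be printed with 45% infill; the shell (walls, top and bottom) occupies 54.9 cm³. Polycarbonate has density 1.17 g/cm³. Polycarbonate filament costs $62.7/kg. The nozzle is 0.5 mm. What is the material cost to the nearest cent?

$9.77

Volume inside the shell: 229 − 54.9 → 174.1 cm³.
Infill deposited = 0.45 × 174.1, so 78.345 cm³.
Deposited volume: 54.9 + 78.345 → 133.245 cm³.
Mass = 133.245 × 1.17, so 155.89665 g.
At $62.7/kg: 155.89665/1000 × 62.7 = $9.77.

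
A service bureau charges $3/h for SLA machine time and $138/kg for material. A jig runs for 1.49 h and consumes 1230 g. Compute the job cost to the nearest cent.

Machine-time cost = 3 × 1.49, so $4.47.
Feedstock cost: 138 × 1230/1000 → $169.74.
Total = 4.47 + 169.74 = $174.21.

$174.21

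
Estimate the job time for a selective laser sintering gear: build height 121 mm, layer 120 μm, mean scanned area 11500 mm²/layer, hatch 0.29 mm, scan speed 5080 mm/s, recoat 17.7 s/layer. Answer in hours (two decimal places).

Number of layers: 121 / 0.12 → 1009 (rounded up).
Scan path per layer = 11500 / 0.29 = 39655.2 mm.
Scan time per layer: 39655.2 / 5080 → 7.8061 s.
Per-layer time = 7.8061 + 17.7 = 25.5061 s.
1009 layers × 25.5061 s/layer = 25735.6549 s, i.e. 7.15 hours.

7.15 hours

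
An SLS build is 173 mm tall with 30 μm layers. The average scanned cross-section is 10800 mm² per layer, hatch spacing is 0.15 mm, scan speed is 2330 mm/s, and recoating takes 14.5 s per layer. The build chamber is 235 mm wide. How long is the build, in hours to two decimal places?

72.73 hours

Layer count = ceil(173 / 0.03) = 5767.
Per-layer scan distance = 10800 / 0.15, so 72000 mm.
Per-layer scan time = 72000 / 2330, so 30.9013 s.
Layer cycle = 30.9013 + 14.5 = 45.4013 s.
Total: 5767 × 45.4013 s = 261829.2971 s → 72.73 hours.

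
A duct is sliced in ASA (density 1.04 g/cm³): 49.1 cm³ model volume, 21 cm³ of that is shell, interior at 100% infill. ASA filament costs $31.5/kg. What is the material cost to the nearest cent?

$1.61

Volume inside the shell = 49.1 − 21, so 28.1 cm³.
Infill deposited = 1.00 × 28.1, so 28.1 cm³.
Total printed volume = 21 + 28.1 = 49.1 cm³.
Mass = 49.1 × 1.04, so 51.064 g.
At $31.5/kg: 51.064/1000 × 31.5 = $1.61.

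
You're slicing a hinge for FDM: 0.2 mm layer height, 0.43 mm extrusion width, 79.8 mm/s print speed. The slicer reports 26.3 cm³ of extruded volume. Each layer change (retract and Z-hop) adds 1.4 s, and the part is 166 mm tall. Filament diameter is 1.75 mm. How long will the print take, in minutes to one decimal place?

Extrusion cross-section: 0.2 × 0.43 → 0.086 mm².
Total extruded path = 26300/0.086 = 305814 mm.
Print-move time = 305814 / 79.8, so 3832.3 s.
Number of layers: 166 / 0.2 → 830 (rounded up).
Z-hop total = 830 × 1.4 = 1162 s.
Altogether 3832.3 + 1162 = 4994.3 s, i.e. 83.2 minutes.

83.2 minutes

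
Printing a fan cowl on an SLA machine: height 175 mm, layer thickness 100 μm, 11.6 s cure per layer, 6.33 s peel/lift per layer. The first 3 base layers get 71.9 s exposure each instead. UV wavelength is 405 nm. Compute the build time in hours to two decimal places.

8.77 hours

Layer count = ceil(175 / 0.1) = 1750.
Burn-in layers = 3 × (71.9 + 6.33) = 234.69 s.
Normal layers = 1747 × (11.6 + 6.33), so 31323.71 s.
Sum: 234.69 + 31323.71 = 31558.4 s → 8.77 hours.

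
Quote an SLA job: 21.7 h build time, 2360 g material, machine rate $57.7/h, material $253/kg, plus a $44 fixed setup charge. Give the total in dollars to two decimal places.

$1893.17

Machine-time cost = 57.7 × 21.7, so $1252.09.
Feedstock cost = 253 × 2360/1000 = $597.08.
Total = 1252.09 + 597.08 + 44 = $1893.17.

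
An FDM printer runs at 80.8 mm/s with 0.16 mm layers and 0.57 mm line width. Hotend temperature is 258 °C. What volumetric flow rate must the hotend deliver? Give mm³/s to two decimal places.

Bead cross-section = 0.16 × 0.57, so 0.0912 mm².
Q = v·A = 80.8 × 0.0912 = 7.37 mm³/s.

7.37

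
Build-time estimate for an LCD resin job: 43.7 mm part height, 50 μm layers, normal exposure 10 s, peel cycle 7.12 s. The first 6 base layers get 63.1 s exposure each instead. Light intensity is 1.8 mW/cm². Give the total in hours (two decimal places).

4.24 hours

Number of layers: 43.7 / 0.05 → 874 (rounded up).
Bottom layers = 6 × (63.1 + 7.12), so 421.32 s.
Remaining layers = 868 × (10 + 7.12) = 14860.16 s.
Sum: 421.32 + 14860.16 = 15281.48 s → 4.24 hours.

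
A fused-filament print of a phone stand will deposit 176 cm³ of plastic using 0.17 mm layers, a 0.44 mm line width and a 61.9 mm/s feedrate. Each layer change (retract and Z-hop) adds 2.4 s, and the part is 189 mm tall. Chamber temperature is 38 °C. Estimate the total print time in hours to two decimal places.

11.30 hours

Extrusion cross-section = 0.17 × 0.44, so 0.0748 mm².
Path length: 176000 mm³ / 0.0748 mm² → 2352941.2 mm.
Extrusion time: 2352941.2 / 61.9 → 38012 s.
Layers = ⌈189/0.17⌉ = 1112.
Z-hop total = 1112 × 2.4 = 2668.8 s.
Altogether 38012 + 2668.8 = 40680.8 s, i.e. 11.30 hours.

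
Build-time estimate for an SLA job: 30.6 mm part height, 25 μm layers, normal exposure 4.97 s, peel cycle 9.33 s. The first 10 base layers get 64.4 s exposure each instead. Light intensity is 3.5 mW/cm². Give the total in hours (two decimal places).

Layers = ⌈30.6/0.025⌉ = 1224.
Base layers = 10 × (64.4 + 9.33), so 737.3 s.
Remaining layers: 1214 × (4.97 + 9.33) → 17360.2 s.
Sum: 737.3 + 17360.2 = 18097.5 s → 5.03 hours.

5.03 hours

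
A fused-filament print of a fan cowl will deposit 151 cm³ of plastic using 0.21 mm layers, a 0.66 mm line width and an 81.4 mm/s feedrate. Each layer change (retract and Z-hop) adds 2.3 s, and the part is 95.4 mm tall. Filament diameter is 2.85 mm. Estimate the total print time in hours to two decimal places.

4.01 hours

Extrusion cross-section = 0.21 × 0.66, so 0.1386 mm².
Path length: 151000 mm³ / 0.1386 mm² → 1089466.1 mm.
Print-move time: 1089466.1 / 81.4 → 13384.1 s.
Layers = ⌈95.4/0.21⌉ = 455.
Z-hop total = 455 × 2.3 = 1046.5 s.
Total = 13384.1 + 1046.5 = 14430.6 s = 4.01 hours.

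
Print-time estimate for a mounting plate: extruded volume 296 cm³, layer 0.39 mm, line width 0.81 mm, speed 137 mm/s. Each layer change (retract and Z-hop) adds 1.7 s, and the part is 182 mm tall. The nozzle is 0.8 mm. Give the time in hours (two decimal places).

2.12 hours

Extrusion cross-section: 0.39 × 0.81 → 0.3159 mm².
Total extruded path = 296000/0.3159 = 937005.4 mm.
Time extruding = 937005.4 / 137, so 6839.5 s.
Layers = ⌈182/0.39⌉ = 467.
Z-hop total = 467 × 1.7 = 793.9 s.
Altogether 6839.5 + 793.9 = 7633.4 s, i.e. 2.12 hours.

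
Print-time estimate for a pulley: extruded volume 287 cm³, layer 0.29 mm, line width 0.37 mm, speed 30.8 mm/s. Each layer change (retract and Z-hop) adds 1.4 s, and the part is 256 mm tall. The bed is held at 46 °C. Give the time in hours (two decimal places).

24.47 hours

Extrusion cross-section: 0.29 × 0.37 → 0.1073 mm².
Toolpath length = 287 cm³ / 0.1073 mm² = 287000 / 0.1073 = 2674743.7 mm.
Print-move time = 2674743.7 / 30.8, so 86842.3 s.
Number of layers: 256 / 0.29 → 883 (rounded up).
Non-print overhead = 883 × 1.4 = 1236.2 s.
Total = 86842.3 + 1236.2 = 88078.5 s = 24.47 hours.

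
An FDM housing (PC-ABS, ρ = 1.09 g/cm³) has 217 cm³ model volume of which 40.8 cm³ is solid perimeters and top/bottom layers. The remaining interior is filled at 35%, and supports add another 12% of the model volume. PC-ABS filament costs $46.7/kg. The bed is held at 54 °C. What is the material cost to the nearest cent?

Infill region = 217 − 40.8 = 176.2 cm³.
Deposited infill = 0.35 × 176.2 = 61.67 cm³.
Support = 0.12 × 217 = 26.04 cm³.
Deposited volume: 40.8 + 61.67 + 26.04 → 128.51 cm³.
Mass: 128.51 × 1.09 → 140.0759 g.
At $46.7/kg: 140.0759/1000 × 46.7 = $6.54.

$6.54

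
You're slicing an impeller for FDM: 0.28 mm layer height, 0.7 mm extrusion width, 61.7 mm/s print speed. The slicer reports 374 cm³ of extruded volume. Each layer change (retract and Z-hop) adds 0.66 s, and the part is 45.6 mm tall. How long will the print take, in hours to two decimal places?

8.62 hours

Extrusion cross-section: 0.28 × 0.7 → 0.196 mm².
Total extruded path = 374000/0.196 = 1908163.3 mm.
Extrusion time = 1908163.3 / 61.7, so 30926.5 s.
Layer count = ceil(45.6 / 0.28) = 163.
Z-hop total = 163 × 0.66 = 107.58 s.
Altogether 30926.5 + 107.58 = 31034.08 s, i.e. 8.62 hours.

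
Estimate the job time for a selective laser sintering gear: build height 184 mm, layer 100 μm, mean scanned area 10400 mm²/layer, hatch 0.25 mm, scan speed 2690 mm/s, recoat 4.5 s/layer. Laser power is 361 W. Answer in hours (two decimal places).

10.20 hours

Layer count = ceil(184 / 0.1) = 1840.
Per-layer scan distance = 10400 / 0.25, so 41600 mm.
Laser time per layer = 41600 / 2690, so 15.4647 s.
Per-layer time = 15.4647 + 4.5 = 19.9647 s.
1840 layers × 19.9647 s/layer = 36735.048 s, i.e. 10.20 hours.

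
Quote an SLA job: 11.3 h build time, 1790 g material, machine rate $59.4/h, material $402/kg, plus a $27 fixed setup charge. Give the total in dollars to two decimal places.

$1417.80

Machine-time cost: 59.4 × 11.3 → $671.22.
Material charge = 402 × 1790/1000 = $719.58.
Adding setup: 671.22 + 719.58 + 27 → $1417.80.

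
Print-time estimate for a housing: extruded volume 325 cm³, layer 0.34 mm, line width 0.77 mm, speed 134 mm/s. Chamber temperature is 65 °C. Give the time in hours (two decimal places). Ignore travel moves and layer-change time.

2.57 hours

Line area = 0.34 × 0.77, so 0.2618 mm².
Toolpath length = 325 cm³ / 0.2618 mm² = 325000 / 0.2618 = 1241405.7 mm.
Print-move time = 1241405.7 / 134 = 9264.2 s.
9264.2 s = 2.57 hours.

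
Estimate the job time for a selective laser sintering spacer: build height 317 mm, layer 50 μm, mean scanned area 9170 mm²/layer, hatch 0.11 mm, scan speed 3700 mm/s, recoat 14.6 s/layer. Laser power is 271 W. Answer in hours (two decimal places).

Layer count = ceil(317 / 0.05) = 6340.
Scan path per layer = 9170 / 0.11, so 83363.6 mm.
Laser time per layer = 83363.6 / 3700, so 22.5307 s.
Layer cycle = 22.5307 + 14.6 = 37.1307 s.
Total: 6340 × 37.1307 s = 235408.638 s → 65.39 hours.

65.39 hours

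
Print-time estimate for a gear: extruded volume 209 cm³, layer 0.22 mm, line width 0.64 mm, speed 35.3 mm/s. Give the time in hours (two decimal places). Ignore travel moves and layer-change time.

11.68 hours

Line area: 0.22 × 0.64 → 0.1408 mm².
Toolpath length = 209 cm³ / 0.1408 mm² = 209000 / 0.1408 = 1484375 mm.
Extrusion time = 1484375 / 35.3, so 42050.3 s.
That's 42050.3 s → 11.68 hours.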